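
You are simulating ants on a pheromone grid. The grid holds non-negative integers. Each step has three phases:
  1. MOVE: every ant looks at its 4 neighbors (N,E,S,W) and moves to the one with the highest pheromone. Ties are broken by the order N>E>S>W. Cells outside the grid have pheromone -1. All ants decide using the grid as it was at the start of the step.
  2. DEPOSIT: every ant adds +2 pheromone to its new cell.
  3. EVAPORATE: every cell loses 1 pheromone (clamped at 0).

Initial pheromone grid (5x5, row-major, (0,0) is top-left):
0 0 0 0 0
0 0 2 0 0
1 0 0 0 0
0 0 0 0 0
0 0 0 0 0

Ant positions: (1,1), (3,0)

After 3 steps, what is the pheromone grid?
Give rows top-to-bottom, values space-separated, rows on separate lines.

After step 1: ants at (1,2),(2,0)
  0 0 0 0 0
  0 0 3 0 0
  2 0 0 0 0
  0 0 0 0 0
  0 0 0 0 0
After step 2: ants at (0,2),(1,0)
  0 0 1 0 0
  1 0 2 0 0
  1 0 0 0 0
  0 0 0 0 0
  0 0 0 0 0
After step 3: ants at (1,2),(2,0)
  0 0 0 0 0
  0 0 3 0 0
  2 0 0 0 0
  0 0 0 0 0
  0 0 0 0 0

0 0 0 0 0
0 0 3 0 0
2 0 0 0 0
0 0 0 0 0
0 0 0 0 0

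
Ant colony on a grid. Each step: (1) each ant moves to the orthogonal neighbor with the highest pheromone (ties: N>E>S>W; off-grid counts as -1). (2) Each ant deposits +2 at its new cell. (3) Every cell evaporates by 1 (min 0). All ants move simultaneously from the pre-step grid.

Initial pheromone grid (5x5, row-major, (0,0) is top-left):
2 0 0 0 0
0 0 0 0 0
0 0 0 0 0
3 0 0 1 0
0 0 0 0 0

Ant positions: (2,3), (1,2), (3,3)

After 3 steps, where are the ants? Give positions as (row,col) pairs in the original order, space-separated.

Step 1: ant0:(2,3)->S->(3,3) | ant1:(1,2)->N->(0,2) | ant2:(3,3)->N->(2,3)
  grid max=2 at (3,0)
Step 2: ant0:(3,3)->N->(2,3) | ant1:(0,2)->E->(0,3) | ant2:(2,3)->S->(3,3)
  grid max=3 at (3,3)
Step 3: ant0:(2,3)->S->(3,3) | ant1:(0,3)->E->(0,4) | ant2:(3,3)->N->(2,3)
  grid max=4 at (3,3)

(3,3) (0,4) (2,3)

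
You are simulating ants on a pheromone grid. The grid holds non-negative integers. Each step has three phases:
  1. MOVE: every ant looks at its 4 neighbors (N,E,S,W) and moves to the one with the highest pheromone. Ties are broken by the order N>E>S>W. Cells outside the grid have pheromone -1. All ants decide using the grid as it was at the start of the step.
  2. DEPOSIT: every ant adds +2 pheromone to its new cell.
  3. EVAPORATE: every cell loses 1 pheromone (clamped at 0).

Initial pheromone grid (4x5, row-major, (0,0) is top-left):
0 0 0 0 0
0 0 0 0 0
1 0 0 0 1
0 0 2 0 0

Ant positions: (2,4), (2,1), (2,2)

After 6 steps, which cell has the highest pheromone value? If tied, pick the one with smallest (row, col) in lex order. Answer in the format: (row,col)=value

Answer: (3,2)=2

Derivation:
Step 1: ant0:(2,4)->N->(1,4) | ant1:(2,1)->W->(2,0) | ant2:(2,2)->S->(3,2)
  grid max=3 at (3,2)
Step 2: ant0:(1,4)->N->(0,4) | ant1:(2,0)->N->(1,0) | ant2:(3,2)->N->(2,2)
  grid max=2 at (3,2)
Step 3: ant0:(0,4)->S->(1,4) | ant1:(1,0)->S->(2,0) | ant2:(2,2)->S->(3,2)
  grid max=3 at (3,2)
Step 4: ant0:(1,4)->N->(0,4) | ant1:(2,0)->N->(1,0) | ant2:(3,2)->N->(2,2)
  grid max=2 at (3,2)
Step 5: ant0:(0,4)->S->(1,4) | ant1:(1,0)->S->(2,0) | ant2:(2,2)->S->(3,2)
  grid max=3 at (3,2)
Step 6: ant0:(1,4)->N->(0,4) | ant1:(2,0)->N->(1,0) | ant2:(3,2)->N->(2,2)
  grid max=2 at (3,2)
Final grid:
  0 0 0 0 1
  1 0 0 0 0
  1 0 1 0 0
  0 0 2 0 0
Max pheromone 2 at (3,2)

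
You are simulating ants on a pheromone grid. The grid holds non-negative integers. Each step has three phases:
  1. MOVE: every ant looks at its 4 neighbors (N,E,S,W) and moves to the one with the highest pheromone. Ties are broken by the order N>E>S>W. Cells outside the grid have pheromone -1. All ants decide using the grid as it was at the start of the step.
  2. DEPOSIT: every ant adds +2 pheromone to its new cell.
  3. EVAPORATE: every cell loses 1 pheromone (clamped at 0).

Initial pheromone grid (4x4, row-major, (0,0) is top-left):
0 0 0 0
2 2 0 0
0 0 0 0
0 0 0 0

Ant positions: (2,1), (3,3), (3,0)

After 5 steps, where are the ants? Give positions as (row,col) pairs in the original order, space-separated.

Step 1: ant0:(2,1)->N->(1,1) | ant1:(3,3)->N->(2,3) | ant2:(3,0)->N->(2,0)
  grid max=3 at (1,1)
Step 2: ant0:(1,1)->W->(1,0) | ant1:(2,3)->N->(1,3) | ant2:(2,0)->N->(1,0)
  grid max=4 at (1,0)
Step 3: ant0:(1,0)->E->(1,1) | ant1:(1,3)->N->(0,3) | ant2:(1,0)->E->(1,1)
  grid max=5 at (1,1)
Step 4: ant0:(1,1)->W->(1,0) | ant1:(0,3)->S->(1,3) | ant2:(1,1)->W->(1,0)
  grid max=6 at (1,0)
Step 5: ant0:(1,0)->E->(1,1) | ant1:(1,3)->N->(0,3) | ant2:(1,0)->E->(1,1)
  grid max=7 at (1,1)

(1,1) (0,3) (1,1)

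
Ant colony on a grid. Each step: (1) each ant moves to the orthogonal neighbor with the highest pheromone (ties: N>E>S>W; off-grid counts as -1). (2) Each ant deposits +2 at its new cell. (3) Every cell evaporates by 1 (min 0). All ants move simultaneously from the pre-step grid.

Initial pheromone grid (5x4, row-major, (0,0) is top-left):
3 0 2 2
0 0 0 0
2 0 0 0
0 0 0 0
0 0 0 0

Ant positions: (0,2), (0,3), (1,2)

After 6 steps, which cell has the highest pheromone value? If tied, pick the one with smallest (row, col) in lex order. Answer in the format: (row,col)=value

Answer: (0,2)=14

Derivation:
Step 1: ant0:(0,2)->E->(0,3) | ant1:(0,3)->W->(0,2) | ant2:(1,2)->N->(0,2)
  grid max=5 at (0,2)
Step 2: ant0:(0,3)->W->(0,2) | ant1:(0,2)->E->(0,3) | ant2:(0,2)->E->(0,3)
  grid max=6 at (0,2)
Step 3: ant0:(0,2)->E->(0,3) | ant1:(0,3)->W->(0,2) | ant2:(0,3)->W->(0,2)
  grid max=9 at (0,2)
Step 4: ant0:(0,3)->W->(0,2) | ant1:(0,2)->E->(0,3) | ant2:(0,2)->E->(0,3)
  grid max=10 at (0,2)
Step 5: ant0:(0,2)->E->(0,3) | ant1:(0,3)->W->(0,2) | ant2:(0,3)->W->(0,2)
  grid max=13 at (0,2)
Step 6: ant0:(0,3)->W->(0,2) | ant1:(0,2)->E->(0,3) | ant2:(0,2)->E->(0,3)
  grid max=14 at (0,2)
Final grid:
  0 0 14 14
  0 0 0 0
  0 0 0 0
  0 0 0 0
  0 0 0 0
Max pheromone 14 at (0,2)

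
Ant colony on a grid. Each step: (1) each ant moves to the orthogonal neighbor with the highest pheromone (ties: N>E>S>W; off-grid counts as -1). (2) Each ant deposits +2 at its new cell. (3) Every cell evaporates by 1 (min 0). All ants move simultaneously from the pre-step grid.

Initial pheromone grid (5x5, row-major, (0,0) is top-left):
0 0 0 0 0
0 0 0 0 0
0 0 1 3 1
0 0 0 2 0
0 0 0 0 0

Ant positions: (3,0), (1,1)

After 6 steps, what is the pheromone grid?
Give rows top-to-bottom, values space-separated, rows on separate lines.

After step 1: ants at (2,0),(0,1)
  0 1 0 0 0
  0 0 0 0 0
  1 0 0 2 0
  0 0 0 1 0
  0 0 0 0 0
After step 2: ants at (1,0),(0,2)
  0 0 1 0 0
  1 0 0 0 0
  0 0 0 1 0
  0 0 0 0 0
  0 0 0 0 0
After step 3: ants at (0,0),(0,3)
  1 0 0 1 0
  0 0 0 0 0
  0 0 0 0 0
  0 0 0 0 0
  0 0 0 0 0
After step 4: ants at (0,1),(0,4)
  0 1 0 0 1
  0 0 0 0 0
  0 0 0 0 0
  0 0 0 0 0
  0 0 0 0 0
After step 5: ants at (0,2),(1,4)
  0 0 1 0 0
  0 0 0 0 1
  0 0 0 0 0
  0 0 0 0 0
  0 0 0 0 0
After step 6: ants at (0,3),(0,4)
  0 0 0 1 1
  0 0 0 0 0
  0 0 0 0 0
  0 0 0 0 0
  0 0 0 0 0

0 0 0 1 1
0 0 0 0 0
0 0 0 0 0
0 0 0 0 0
0 0 0 0 0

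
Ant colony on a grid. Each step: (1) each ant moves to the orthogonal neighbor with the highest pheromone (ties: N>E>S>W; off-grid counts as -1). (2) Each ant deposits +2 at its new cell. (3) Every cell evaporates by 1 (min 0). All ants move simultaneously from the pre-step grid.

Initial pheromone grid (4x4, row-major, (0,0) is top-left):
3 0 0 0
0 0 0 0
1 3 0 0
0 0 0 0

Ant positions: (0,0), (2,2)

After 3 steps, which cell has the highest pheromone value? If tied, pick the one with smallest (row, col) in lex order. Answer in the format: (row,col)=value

Step 1: ant0:(0,0)->E->(0,1) | ant1:(2,2)->W->(2,1)
  grid max=4 at (2,1)
Step 2: ant0:(0,1)->W->(0,0) | ant1:(2,1)->N->(1,1)
  grid max=3 at (0,0)
Step 3: ant0:(0,0)->E->(0,1) | ant1:(1,1)->S->(2,1)
  grid max=4 at (2,1)
Final grid:
  2 1 0 0
  0 0 0 0
  0 4 0 0
  0 0 0 0
Max pheromone 4 at (2,1)

Answer: (2,1)=4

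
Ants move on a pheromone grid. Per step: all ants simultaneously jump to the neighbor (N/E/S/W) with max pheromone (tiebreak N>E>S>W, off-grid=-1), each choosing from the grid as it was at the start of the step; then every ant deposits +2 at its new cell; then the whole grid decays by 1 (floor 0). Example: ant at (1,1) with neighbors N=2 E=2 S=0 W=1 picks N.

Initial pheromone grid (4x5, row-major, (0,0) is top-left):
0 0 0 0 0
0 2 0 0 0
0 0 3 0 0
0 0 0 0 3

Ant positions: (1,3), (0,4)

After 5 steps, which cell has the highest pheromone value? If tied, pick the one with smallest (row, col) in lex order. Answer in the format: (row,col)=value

Step 1: ant0:(1,3)->N->(0,3) | ant1:(0,4)->S->(1,4)
  grid max=2 at (2,2)
Step 2: ant0:(0,3)->E->(0,4) | ant1:(1,4)->N->(0,4)
  grid max=3 at (0,4)
Step 3: ant0:(0,4)->S->(1,4) | ant1:(0,4)->S->(1,4)
  grid max=3 at (1,4)
Step 4: ant0:(1,4)->N->(0,4) | ant1:(1,4)->N->(0,4)
  grid max=5 at (0,4)
Step 5: ant0:(0,4)->S->(1,4) | ant1:(0,4)->S->(1,4)
  grid max=5 at (1,4)
Final grid:
  0 0 0 0 4
  0 0 0 0 5
  0 0 0 0 0
  0 0 0 0 0
Max pheromone 5 at (1,4)

Answer: (1,4)=5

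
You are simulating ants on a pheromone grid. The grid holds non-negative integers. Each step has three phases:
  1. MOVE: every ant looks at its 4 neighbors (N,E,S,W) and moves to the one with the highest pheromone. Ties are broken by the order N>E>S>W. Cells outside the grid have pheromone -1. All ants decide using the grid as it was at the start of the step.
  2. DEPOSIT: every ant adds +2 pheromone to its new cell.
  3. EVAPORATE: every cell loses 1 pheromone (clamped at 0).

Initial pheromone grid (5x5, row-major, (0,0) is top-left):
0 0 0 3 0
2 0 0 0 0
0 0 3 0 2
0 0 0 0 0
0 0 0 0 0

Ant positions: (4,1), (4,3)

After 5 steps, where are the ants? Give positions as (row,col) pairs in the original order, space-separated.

Step 1: ant0:(4,1)->N->(3,1) | ant1:(4,3)->N->(3,3)
  grid max=2 at (0,3)
Step 2: ant0:(3,1)->N->(2,1) | ant1:(3,3)->N->(2,3)
  grid max=1 at (0,3)
Step 3: ant0:(2,1)->E->(2,2) | ant1:(2,3)->W->(2,2)
  grid max=4 at (2,2)
Step 4: ant0:(2,2)->N->(1,2) | ant1:(2,2)->N->(1,2)
  grid max=3 at (1,2)
Step 5: ant0:(1,2)->S->(2,2) | ant1:(1,2)->S->(2,2)
  grid max=6 at (2,2)

(2,2) (2,2)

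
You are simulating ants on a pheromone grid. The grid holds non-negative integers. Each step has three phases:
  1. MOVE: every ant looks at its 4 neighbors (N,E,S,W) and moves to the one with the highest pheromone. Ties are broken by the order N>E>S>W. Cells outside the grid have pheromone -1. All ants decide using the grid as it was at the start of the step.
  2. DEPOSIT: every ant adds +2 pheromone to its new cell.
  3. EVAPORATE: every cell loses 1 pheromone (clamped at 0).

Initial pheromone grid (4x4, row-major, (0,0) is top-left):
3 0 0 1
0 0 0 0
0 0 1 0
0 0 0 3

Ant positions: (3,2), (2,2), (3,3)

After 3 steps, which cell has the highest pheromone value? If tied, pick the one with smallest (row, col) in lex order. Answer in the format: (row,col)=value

Step 1: ant0:(3,2)->E->(3,3) | ant1:(2,2)->N->(1,2) | ant2:(3,3)->N->(2,3)
  grid max=4 at (3,3)
Step 2: ant0:(3,3)->N->(2,3) | ant1:(1,2)->N->(0,2) | ant2:(2,3)->S->(3,3)
  grid max=5 at (3,3)
Step 3: ant0:(2,3)->S->(3,3) | ant1:(0,2)->E->(0,3) | ant2:(3,3)->N->(2,3)
  grid max=6 at (3,3)
Final grid:
  0 0 0 1
  0 0 0 0
  0 0 0 3
  0 0 0 6
Max pheromone 6 at (3,3)

Answer: (3,3)=6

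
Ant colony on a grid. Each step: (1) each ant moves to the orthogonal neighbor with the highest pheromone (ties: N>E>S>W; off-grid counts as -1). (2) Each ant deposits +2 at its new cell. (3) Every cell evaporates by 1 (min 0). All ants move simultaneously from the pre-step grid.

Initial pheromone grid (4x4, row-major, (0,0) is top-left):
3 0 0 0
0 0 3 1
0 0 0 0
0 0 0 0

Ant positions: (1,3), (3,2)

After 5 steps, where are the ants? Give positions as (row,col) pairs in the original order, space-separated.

Step 1: ant0:(1,3)->W->(1,2) | ant1:(3,2)->N->(2,2)
  grid max=4 at (1,2)
Step 2: ant0:(1,2)->S->(2,2) | ant1:(2,2)->N->(1,2)
  grid max=5 at (1,2)
Step 3: ant0:(2,2)->N->(1,2) | ant1:(1,2)->S->(2,2)
  grid max=6 at (1,2)
Step 4: ant0:(1,2)->S->(2,2) | ant1:(2,2)->N->(1,2)
  grid max=7 at (1,2)
Step 5: ant0:(2,2)->N->(1,2) | ant1:(1,2)->S->(2,2)
  grid max=8 at (1,2)

(1,2) (2,2)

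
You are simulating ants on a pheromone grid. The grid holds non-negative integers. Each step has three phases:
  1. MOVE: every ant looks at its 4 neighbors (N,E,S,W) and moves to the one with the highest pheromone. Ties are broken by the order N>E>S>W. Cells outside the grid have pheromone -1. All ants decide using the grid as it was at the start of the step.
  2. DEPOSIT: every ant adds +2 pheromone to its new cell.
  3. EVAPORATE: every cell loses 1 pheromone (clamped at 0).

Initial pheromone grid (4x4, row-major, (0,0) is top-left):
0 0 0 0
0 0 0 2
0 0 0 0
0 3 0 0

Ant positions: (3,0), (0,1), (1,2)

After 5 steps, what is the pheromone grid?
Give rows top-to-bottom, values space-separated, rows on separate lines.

After step 1: ants at (3,1),(0,2),(1,3)
  0 0 1 0
  0 0 0 3
  0 0 0 0
  0 4 0 0
After step 2: ants at (2,1),(0,3),(0,3)
  0 0 0 3
  0 0 0 2
  0 1 0 0
  0 3 0 0
After step 3: ants at (3,1),(1,3),(1,3)
  0 0 0 2
  0 0 0 5
  0 0 0 0
  0 4 0 0
After step 4: ants at (2,1),(0,3),(0,3)
  0 0 0 5
  0 0 0 4
  0 1 0 0
  0 3 0 0
After step 5: ants at (3,1),(1,3),(1,3)
  0 0 0 4
  0 0 0 7
  0 0 0 0
  0 4 0 0

0 0 0 4
0 0 0 7
0 0 0 0
0 4 0 0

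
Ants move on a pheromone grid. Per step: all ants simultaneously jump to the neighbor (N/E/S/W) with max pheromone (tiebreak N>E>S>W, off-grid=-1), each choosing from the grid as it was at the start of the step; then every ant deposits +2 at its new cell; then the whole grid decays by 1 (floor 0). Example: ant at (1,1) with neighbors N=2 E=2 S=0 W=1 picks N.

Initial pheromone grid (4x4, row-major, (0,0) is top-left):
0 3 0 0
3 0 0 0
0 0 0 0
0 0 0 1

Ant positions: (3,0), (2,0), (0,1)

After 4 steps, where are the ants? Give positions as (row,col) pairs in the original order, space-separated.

Step 1: ant0:(3,0)->N->(2,0) | ant1:(2,0)->N->(1,0) | ant2:(0,1)->E->(0,2)
  grid max=4 at (1,0)
Step 2: ant0:(2,0)->N->(1,0) | ant1:(1,0)->S->(2,0) | ant2:(0,2)->W->(0,1)
  grid max=5 at (1,0)
Step 3: ant0:(1,0)->S->(2,0) | ant1:(2,0)->N->(1,0) | ant2:(0,1)->E->(0,2)
  grid max=6 at (1,0)
Step 4: ant0:(2,0)->N->(1,0) | ant1:(1,0)->S->(2,0) | ant2:(0,2)->W->(0,1)
  grid max=7 at (1,0)

(1,0) (2,0) (0,1)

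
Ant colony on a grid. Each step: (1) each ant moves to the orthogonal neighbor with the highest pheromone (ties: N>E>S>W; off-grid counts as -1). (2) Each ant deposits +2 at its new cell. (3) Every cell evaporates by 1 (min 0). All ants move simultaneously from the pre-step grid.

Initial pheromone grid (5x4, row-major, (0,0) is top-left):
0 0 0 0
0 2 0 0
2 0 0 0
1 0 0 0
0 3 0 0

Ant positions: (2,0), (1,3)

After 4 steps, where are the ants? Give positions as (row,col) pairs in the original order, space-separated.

Step 1: ant0:(2,0)->S->(3,0) | ant1:(1,3)->N->(0,3)
  grid max=2 at (3,0)
Step 2: ant0:(3,0)->N->(2,0) | ant1:(0,3)->S->(1,3)
  grid max=2 at (2,0)
Step 3: ant0:(2,0)->S->(3,0) | ant1:(1,3)->N->(0,3)
  grid max=2 at (3,0)
Step 4: ant0:(3,0)->N->(2,0) | ant1:(0,3)->S->(1,3)
  grid max=2 at (2,0)

(2,0) (1,3)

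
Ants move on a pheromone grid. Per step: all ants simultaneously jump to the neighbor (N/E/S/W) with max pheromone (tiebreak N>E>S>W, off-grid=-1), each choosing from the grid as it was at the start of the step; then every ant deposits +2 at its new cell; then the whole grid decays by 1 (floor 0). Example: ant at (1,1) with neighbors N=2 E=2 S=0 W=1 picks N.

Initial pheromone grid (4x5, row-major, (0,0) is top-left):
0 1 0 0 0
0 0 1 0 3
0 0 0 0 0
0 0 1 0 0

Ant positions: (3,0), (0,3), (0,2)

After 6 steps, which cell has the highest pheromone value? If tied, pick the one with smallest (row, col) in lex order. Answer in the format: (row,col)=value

Answer: (0,2)=3

Derivation:
Step 1: ant0:(3,0)->N->(2,0) | ant1:(0,3)->E->(0,4) | ant2:(0,2)->S->(1,2)
  grid max=2 at (1,2)
Step 2: ant0:(2,0)->N->(1,0) | ant1:(0,4)->S->(1,4) | ant2:(1,2)->N->(0,2)
  grid max=3 at (1,4)
Step 3: ant0:(1,0)->N->(0,0) | ant1:(1,4)->N->(0,4) | ant2:(0,2)->S->(1,2)
  grid max=2 at (1,2)
Step 4: ant0:(0,0)->E->(0,1) | ant1:(0,4)->S->(1,4) | ant2:(1,2)->N->(0,2)
  grid max=3 at (1,4)
Step 5: ant0:(0,1)->E->(0,2) | ant1:(1,4)->N->(0,4) | ant2:(0,2)->S->(1,2)
  grid max=2 at (0,2)
Step 6: ant0:(0,2)->S->(1,2) | ant1:(0,4)->S->(1,4) | ant2:(1,2)->N->(0,2)
  grid max=3 at (0,2)
Final grid:
  0 0 3 0 0
  0 0 3 0 3
  0 0 0 0 0
  0 0 0 0 0
Max pheromone 3 at (0,2)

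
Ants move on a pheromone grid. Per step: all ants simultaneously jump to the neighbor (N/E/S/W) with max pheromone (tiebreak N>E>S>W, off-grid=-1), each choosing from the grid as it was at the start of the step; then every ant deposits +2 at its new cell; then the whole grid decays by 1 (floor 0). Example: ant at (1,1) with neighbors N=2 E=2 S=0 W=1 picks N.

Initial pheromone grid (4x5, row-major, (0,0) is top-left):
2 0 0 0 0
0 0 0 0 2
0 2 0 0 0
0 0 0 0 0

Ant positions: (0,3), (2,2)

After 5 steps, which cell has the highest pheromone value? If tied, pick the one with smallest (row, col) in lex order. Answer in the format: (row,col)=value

Step 1: ant0:(0,3)->E->(0,4) | ant1:(2,2)->W->(2,1)
  grid max=3 at (2,1)
Step 2: ant0:(0,4)->S->(1,4) | ant1:(2,1)->N->(1,1)
  grid max=2 at (1,4)
Step 3: ant0:(1,4)->N->(0,4) | ant1:(1,1)->S->(2,1)
  grid max=3 at (2,1)
Step 4: ant0:(0,4)->S->(1,4) | ant1:(2,1)->N->(1,1)
  grid max=2 at (1,4)
Step 5: ant0:(1,4)->N->(0,4) | ant1:(1,1)->S->(2,1)
  grid max=3 at (2,1)
Final grid:
  0 0 0 0 1
  0 0 0 0 1
  0 3 0 0 0
  0 0 0 0 0
Max pheromone 3 at (2,1)

Answer: (2,1)=3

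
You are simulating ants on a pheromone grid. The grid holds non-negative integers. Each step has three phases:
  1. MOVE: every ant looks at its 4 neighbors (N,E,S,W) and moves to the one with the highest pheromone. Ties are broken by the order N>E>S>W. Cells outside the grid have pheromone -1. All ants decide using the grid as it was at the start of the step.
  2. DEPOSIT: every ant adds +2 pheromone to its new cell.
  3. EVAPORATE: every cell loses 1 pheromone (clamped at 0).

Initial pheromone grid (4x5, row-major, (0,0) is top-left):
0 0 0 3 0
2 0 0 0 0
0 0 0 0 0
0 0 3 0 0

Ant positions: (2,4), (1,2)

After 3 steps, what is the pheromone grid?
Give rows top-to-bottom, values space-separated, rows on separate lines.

After step 1: ants at (1,4),(0,2)
  0 0 1 2 0
  1 0 0 0 1
  0 0 0 0 0
  0 0 2 0 0
After step 2: ants at (0,4),(0,3)
  0 0 0 3 1
  0 0 0 0 0
  0 0 0 0 0
  0 0 1 0 0
After step 3: ants at (0,3),(0,4)
  0 0 0 4 2
  0 0 0 0 0
  0 0 0 0 0
  0 0 0 0 0

0 0 0 4 2
0 0 0 0 0
0 0 0 0 0
0 0 0 0 0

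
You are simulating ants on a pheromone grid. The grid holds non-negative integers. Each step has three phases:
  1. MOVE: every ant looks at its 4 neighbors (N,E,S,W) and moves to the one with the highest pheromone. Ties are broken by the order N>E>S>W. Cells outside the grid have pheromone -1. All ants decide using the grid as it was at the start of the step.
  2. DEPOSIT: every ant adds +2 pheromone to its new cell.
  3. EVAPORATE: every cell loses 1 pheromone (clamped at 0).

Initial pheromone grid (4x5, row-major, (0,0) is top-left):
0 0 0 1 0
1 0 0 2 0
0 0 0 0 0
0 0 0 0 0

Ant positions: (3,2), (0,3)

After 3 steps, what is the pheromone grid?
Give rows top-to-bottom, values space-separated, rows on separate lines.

After step 1: ants at (2,2),(1,3)
  0 0 0 0 0
  0 0 0 3 0
  0 0 1 0 0
  0 0 0 0 0
After step 2: ants at (1,2),(0,3)
  0 0 0 1 0
  0 0 1 2 0
  0 0 0 0 0
  0 0 0 0 0
After step 3: ants at (1,3),(1,3)
  0 0 0 0 0
  0 0 0 5 0
  0 0 0 0 0
  0 0 0 0 0

0 0 0 0 0
0 0 0 5 0
0 0 0 0 0
0 0 0 0 0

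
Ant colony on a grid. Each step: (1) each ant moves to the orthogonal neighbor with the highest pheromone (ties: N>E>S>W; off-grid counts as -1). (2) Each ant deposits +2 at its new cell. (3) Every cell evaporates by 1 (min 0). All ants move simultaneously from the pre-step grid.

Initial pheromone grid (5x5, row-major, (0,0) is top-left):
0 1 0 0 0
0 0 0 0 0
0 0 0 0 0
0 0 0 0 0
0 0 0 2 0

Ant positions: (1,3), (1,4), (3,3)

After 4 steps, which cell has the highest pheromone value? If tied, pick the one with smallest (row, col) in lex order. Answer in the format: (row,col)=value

Step 1: ant0:(1,3)->N->(0,3) | ant1:(1,4)->N->(0,4) | ant2:(3,3)->S->(4,3)
  grid max=3 at (4,3)
Step 2: ant0:(0,3)->E->(0,4) | ant1:(0,4)->W->(0,3) | ant2:(4,3)->N->(3,3)
  grid max=2 at (0,3)
Step 3: ant0:(0,4)->W->(0,3) | ant1:(0,3)->E->(0,4) | ant2:(3,3)->S->(4,3)
  grid max=3 at (0,3)
Step 4: ant0:(0,3)->E->(0,4) | ant1:(0,4)->W->(0,3) | ant2:(4,3)->N->(3,3)
  grid max=4 at (0,3)
Final grid:
  0 0 0 4 4
  0 0 0 0 0
  0 0 0 0 0
  0 0 0 1 0
  0 0 0 2 0
Max pheromone 4 at (0,3)

Answer: (0,3)=4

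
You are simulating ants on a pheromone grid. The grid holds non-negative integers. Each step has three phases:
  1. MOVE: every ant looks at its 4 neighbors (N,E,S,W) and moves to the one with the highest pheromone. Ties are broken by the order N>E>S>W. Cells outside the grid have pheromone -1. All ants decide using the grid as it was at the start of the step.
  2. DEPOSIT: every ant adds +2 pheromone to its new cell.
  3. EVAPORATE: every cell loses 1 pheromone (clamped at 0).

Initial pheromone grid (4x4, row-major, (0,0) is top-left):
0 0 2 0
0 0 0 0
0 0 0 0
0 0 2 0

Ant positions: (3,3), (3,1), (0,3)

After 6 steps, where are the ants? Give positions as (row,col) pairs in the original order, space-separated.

Step 1: ant0:(3,3)->W->(3,2) | ant1:(3,1)->E->(3,2) | ant2:(0,3)->W->(0,2)
  grid max=5 at (3,2)
Step 2: ant0:(3,2)->N->(2,2) | ant1:(3,2)->N->(2,2) | ant2:(0,2)->E->(0,3)
  grid max=4 at (3,2)
Step 3: ant0:(2,2)->S->(3,2) | ant1:(2,2)->S->(3,2) | ant2:(0,3)->W->(0,2)
  grid max=7 at (3,2)
Step 4: ant0:(3,2)->N->(2,2) | ant1:(3,2)->N->(2,2) | ant2:(0,2)->E->(0,3)
  grid max=6 at (3,2)
Step 5: ant0:(2,2)->S->(3,2) | ant1:(2,2)->S->(3,2) | ant2:(0,3)->W->(0,2)
  grid max=9 at (3,2)
Step 6: ant0:(3,2)->N->(2,2) | ant1:(3,2)->N->(2,2) | ant2:(0,2)->E->(0,3)
  grid max=8 at (3,2)

(2,2) (2,2) (0,3)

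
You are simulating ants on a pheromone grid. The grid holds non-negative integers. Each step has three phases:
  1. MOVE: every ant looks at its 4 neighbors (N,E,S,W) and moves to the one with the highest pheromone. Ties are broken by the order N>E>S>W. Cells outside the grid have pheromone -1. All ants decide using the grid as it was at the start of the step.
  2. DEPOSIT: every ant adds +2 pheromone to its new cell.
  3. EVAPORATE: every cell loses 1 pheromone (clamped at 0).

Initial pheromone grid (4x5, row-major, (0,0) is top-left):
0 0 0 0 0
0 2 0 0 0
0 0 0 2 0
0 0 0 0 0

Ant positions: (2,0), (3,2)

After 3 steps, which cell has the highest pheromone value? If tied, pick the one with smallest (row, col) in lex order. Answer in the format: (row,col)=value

Answer: (0,1)=1

Derivation:
Step 1: ant0:(2,0)->N->(1,0) | ant1:(3,2)->N->(2,2)
  grid max=1 at (1,0)
Step 2: ant0:(1,0)->E->(1,1) | ant1:(2,2)->E->(2,3)
  grid max=2 at (1,1)
Step 3: ant0:(1,1)->N->(0,1) | ant1:(2,3)->N->(1,3)
  grid max=1 at (0,1)
Final grid:
  0 1 0 0 0
  0 1 0 1 0
  0 0 0 1 0
  0 0 0 0 0
Max pheromone 1 at (0,1)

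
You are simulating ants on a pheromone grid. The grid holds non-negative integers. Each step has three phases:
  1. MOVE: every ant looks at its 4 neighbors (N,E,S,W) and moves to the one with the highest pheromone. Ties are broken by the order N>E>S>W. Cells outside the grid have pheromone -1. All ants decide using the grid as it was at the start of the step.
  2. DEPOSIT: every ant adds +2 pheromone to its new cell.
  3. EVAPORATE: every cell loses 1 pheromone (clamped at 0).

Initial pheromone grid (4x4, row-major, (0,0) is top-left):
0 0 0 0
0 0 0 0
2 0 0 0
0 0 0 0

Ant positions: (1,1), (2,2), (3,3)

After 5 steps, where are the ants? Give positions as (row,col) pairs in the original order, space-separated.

Step 1: ant0:(1,1)->N->(0,1) | ant1:(2,2)->N->(1,2) | ant2:(3,3)->N->(2,3)
  grid max=1 at (0,1)
Step 2: ant0:(0,1)->E->(0,2) | ant1:(1,2)->N->(0,2) | ant2:(2,3)->N->(1,3)
  grid max=3 at (0,2)
Step 3: ant0:(0,2)->E->(0,3) | ant1:(0,2)->E->(0,3) | ant2:(1,3)->N->(0,3)
  grid max=5 at (0,3)
Step 4: ant0:(0,3)->W->(0,2) | ant1:(0,3)->W->(0,2) | ant2:(0,3)->W->(0,2)
  grid max=7 at (0,2)
Step 5: ant0:(0,2)->E->(0,3) | ant1:(0,2)->E->(0,3) | ant2:(0,2)->E->(0,3)
  grid max=9 at (0,3)

(0,3) (0,3) (0,3)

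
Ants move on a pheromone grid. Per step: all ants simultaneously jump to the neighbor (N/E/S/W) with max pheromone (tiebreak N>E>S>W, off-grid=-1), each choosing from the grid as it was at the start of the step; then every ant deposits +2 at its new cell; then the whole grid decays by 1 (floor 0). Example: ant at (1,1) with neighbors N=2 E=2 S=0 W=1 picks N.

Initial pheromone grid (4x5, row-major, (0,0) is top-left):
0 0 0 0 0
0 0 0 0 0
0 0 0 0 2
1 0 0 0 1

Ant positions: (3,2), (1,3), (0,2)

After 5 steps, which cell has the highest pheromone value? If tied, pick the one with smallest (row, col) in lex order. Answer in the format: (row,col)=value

Answer: (0,3)=9

Derivation:
Step 1: ant0:(3,2)->N->(2,2) | ant1:(1,3)->N->(0,3) | ant2:(0,2)->E->(0,3)
  grid max=3 at (0,3)
Step 2: ant0:(2,2)->N->(1,2) | ant1:(0,3)->E->(0,4) | ant2:(0,3)->E->(0,4)
  grid max=3 at (0,4)
Step 3: ant0:(1,2)->N->(0,2) | ant1:(0,4)->W->(0,3) | ant2:(0,4)->W->(0,3)
  grid max=5 at (0,3)
Step 4: ant0:(0,2)->E->(0,3) | ant1:(0,3)->E->(0,4) | ant2:(0,3)->E->(0,4)
  grid max=6 at (0,3)
Step 5: ant0:(0,3)->E->(0,4) | ant1:(0,4)->W->(0,3) | ant2:(0,4)->W->(0,3)
  grid max=9 at (0,3)
Final grid:
  0 0 0 9 6
  0 0 0 0 0
  0 0 0 0 0
  0 0 0 0 0
Max pheromone 9 at (0,3)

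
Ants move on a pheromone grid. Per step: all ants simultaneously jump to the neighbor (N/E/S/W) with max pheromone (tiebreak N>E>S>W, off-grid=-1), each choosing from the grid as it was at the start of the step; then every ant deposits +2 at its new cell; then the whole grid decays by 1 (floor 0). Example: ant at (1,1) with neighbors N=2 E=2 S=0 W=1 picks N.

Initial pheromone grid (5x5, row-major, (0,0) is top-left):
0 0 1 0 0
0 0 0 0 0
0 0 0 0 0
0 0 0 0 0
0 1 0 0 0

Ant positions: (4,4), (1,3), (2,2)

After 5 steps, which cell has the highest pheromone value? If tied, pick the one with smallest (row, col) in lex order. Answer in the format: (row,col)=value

Step 1: ant0:(4,4)->N->(3,4) | ant1:(1,3)->N->(0,3) | ant2:(2,2)->N->(1,2)
  grid max=1 at (0,3)
Step 2: ant0:(3,4)->N->(2,4) | ant1:(0,3)->E->(0,4) | ant2:(1,2)->N->(0,2)
  grid max=1 at (0,2)
Step 3: ant0:(2,4)->N->(1,4) | ant1:(0,4)->S->(1,4) | ant2:(0,2)->E->(0,3)
  grid max=3 at (1,4)
Step 4: ant0:(1,4)->N->(0,4) | ant1:(1,4)->N->(0,4) | ant2:(0,3)->E->(0,4)
  grid max=5 at (0,4)
Step 5: ant0:(0,4)->S->(1,4) | ant1:(0,4)->S->(1,4) | ant2:(0,4)->S->(1,4)
  grid max=7 at (1,4)
Final grid:
  0 0 0 0 4
  0 0 0 0 7
  0 0 0 0 0
  0 0 0 0 0
  0 0 0 0 0
Max pheromone 7 at (1,4)

Answer: (1,4)=7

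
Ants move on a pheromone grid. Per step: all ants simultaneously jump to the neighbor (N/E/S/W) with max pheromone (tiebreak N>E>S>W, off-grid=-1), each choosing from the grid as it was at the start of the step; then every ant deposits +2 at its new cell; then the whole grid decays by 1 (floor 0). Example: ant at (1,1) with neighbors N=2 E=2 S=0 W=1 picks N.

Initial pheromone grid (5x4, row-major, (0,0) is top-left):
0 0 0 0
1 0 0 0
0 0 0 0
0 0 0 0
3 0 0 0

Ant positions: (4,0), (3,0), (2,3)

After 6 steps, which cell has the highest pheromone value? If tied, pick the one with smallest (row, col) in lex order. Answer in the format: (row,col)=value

Step 1: ant0:(4,0)->N->(3,0) | ant1:(3,0)->S->(4,0) | ant2:(2,3)->N->(1,3)
  grid max=4 at (4,0)
Step 2: ant0:(3,0)->S->(4,0) | ant1:(4,0)->N->(3,0) | ant2:(1,3)->N->(0,3)
  grid max=5 at (4,0)
Step 3: ant0:(4,0)->N->(3,0) | ant1:(3,0)->S->(4,0) | ant2:(0,3)->S->(1,3)
  grid max=6 at (4,0)
Step 4: ant0:(3,0)->S->(4,0) | ant1:(4,0)->N->(3,0) | ant2:(1,3)->N->(0,3)
  grid max=7 at (4,0)
Step 5: ant0:(4,0)->N->(3,0) | ant1:(3,0)->S->(4,0) | ant2:(0,3)->S->(1,3)
  grid max=8 at (4,0)
Step 6: ant0:(3,0)->S->(4,0) | ant1:(4,0)->N->(3,0) | ant2:(1,3)->N->(0,3)
  grid max=9 at (4,0)
Final grid:
  0 0 0 1
  0 0 0 0
  0 0 0 0
  6 0 0 0
  9 0 0 0
Max pheromone 9 at (4,0)

Answer: (4,0)=9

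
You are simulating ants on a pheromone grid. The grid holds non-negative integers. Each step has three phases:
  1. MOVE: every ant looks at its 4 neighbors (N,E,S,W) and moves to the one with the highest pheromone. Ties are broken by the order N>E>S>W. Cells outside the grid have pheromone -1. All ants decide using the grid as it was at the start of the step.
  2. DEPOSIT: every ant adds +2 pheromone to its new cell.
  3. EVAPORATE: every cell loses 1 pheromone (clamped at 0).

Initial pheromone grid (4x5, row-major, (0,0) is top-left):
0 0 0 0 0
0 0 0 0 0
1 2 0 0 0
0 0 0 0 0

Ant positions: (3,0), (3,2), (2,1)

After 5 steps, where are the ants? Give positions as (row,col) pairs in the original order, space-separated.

Step 1: ant0:(3,0)->N->(2,0) | ant1:(3,2)->N->(2,2) | ant2:(2,1)->W->(2,0)
  grid max=4 at (2,0)
Step 2: ant0:(2,0)->E->(2,1) | ant1:(2,2)->W->(2,1) | ant2:(2,0)->E->(2,1)
  grid max=6 at (2,1)
Step 3: ant0:(2,1)->W->(2,0) | ant1:(2,1)->W->(2,0) | ant2:(2,1)->W->(2,0)
  grid max=8 at (2,0)
Step 4: ant0:(2,0)->E->(2,1) | ant1:(2,0)->E->(2,1) | ant2:(2,0)->E->(2,1)
  grid max=10 at (2,1)
Step 5: ant0:(2,1)->W->(2,0) | ant1:(2,1)->W->(2,0) | ant2:(2,1)->W->(2,0)
  grid max=12 at (2,0)

(2,0) (2,0) (2,0)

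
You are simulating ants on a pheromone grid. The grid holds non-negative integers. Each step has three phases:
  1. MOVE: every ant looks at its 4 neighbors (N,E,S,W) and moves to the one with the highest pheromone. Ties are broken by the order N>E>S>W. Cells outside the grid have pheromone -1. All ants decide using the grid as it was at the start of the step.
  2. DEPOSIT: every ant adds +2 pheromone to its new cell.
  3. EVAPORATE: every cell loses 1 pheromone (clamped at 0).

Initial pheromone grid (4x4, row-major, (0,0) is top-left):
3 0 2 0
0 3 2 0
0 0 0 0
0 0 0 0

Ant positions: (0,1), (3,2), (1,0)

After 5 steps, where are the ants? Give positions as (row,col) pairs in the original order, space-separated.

Step 1: ant0:(0,1)->S->(1,1) | ant1:(3,2)->N->(2,2) | ant2:(1,0)->N->(0,0)
  grid max=4 at (0,0)
Step 2: ant0:(1,1)->E->(1,2) | ant1:(2,2)->N->(1,2) | ant2:(0,0)->E->(0,1)
  grid max=4 at (1,2)
Step 3: ant0:(1,2)->W->(1,1) | ant1:(1,2)->W->(1,1) | ant2:(0,1)->S->(1,1)
  grid max=8 at (1,1)
Step 4: ant0:(1,1)->E->(1,2) | ant1:(1,1)->E->(1,2) | ant2:(1,1)->E->(1,2)
  grid max=8 at (1,2)
Step 5: ant0:(1,2)->W->(1,1) | ant1:(1,2)->W->(1,1) | ant2:(1,2)->W->(1,1)
  grid max=12 at (1,1)

(1,1) (1,1) (1,1)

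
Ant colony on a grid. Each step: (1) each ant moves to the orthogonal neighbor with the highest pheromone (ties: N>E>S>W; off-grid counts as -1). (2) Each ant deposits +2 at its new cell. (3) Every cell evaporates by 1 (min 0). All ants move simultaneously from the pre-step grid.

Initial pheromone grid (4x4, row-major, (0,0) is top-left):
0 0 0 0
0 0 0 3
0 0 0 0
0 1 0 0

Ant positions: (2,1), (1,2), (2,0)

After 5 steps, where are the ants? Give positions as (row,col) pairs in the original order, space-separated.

Step 1: ant0:(2,1)->S->(3,1) | ant1:(1,2)->E->(1,3) | ant2:(2,0)->N->(1,0)
  grid max=4 at (1,3)
Step 2: ant0:(3,1)->N->(2,1) | ant1:(1,3)->N->(0,3) | ant2:(1,0)->N->(0,0)
  grid max=3 at (1,3)
Step 3: ant0:(2,1)->S->(3,1) | ant1:(0,3)->S->(1,3) | ant2:(0,0)->E->(0,1)
  grid max=4 at (1,3)
Step 4: ant0:(3,1)->N->(2,1) | ant1:(1,3)->N->(0,3) | ant2:(0,1)->E->(0,2)
  grid max=3 at (1,3)
Step 5: ant0:(2,1)->S->(3,1) | ant1:(0,3)->S->(1,3) | ant2:(0,2)->E->(0,3)
  grid max=4 at (1,3)

(3,1) (1,3) (0,3)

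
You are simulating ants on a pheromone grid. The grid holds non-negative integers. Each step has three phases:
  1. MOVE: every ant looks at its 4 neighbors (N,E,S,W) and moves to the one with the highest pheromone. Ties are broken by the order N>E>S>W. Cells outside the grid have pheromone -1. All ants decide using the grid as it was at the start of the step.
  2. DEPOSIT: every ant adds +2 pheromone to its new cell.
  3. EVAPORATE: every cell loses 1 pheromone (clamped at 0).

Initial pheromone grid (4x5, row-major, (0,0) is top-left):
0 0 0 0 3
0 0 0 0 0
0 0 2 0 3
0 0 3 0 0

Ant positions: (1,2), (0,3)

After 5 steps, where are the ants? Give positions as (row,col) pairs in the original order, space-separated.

Step 1: ant0:(1,2)->S->(2,2) | ant1:(0,3)->E->(0,4)
  grid max=4 at (0,4)
Step 2: ant0:(2,2)->S->(3,2) | ant1:(0,4)->S->(1,4)
  grid max=3 at (0,4)
Step 3: ant0:(3,2)->N->(2,2) | ant1:(1,4)->N->(0,4)
  grid max=4 at (0,4)
Step 4: ant0:(2,2)->S->(3,2) | ant1:(0,4)->S->(1,4)
  grid max=3 at (0,4)
Step 5: ant0:(3,2)->N->(2,2) | ant1:(1,4)->N->(0,4)
  grid max=4 at (0,4)

(2,2) (0,4)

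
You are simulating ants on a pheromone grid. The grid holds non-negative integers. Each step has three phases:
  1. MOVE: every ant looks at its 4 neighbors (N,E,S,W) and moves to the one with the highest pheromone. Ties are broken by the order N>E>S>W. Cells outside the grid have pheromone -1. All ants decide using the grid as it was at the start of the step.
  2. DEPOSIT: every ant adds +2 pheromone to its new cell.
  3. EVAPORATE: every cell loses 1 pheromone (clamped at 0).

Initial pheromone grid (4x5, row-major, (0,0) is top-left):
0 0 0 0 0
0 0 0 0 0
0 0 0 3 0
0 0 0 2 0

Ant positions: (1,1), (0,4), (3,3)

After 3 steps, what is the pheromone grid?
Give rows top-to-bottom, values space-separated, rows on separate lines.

After step 1: ants at (0,1),(1,4),(2,3)
  0 1 0 0 0
  0 0 0 0 1
  0 0 0 4 0
  0 0 0 1 0
After step 2: ants at (0,2),(0,4),(3,3)
  0 0 1 0 1
  0 0 0 0 0
  0 0 0 3 0
  0 0 0 2 0
After step 3: ants at (0,3),(1,4),(2,3)
  0 0 0 1 0
  0 0 0 0 1
  0 0 0 4 0
  0 0 0 1 0

0 0 0 1 0
0 0 0 0 1
0 0 0 4 0
0 0 0 1 0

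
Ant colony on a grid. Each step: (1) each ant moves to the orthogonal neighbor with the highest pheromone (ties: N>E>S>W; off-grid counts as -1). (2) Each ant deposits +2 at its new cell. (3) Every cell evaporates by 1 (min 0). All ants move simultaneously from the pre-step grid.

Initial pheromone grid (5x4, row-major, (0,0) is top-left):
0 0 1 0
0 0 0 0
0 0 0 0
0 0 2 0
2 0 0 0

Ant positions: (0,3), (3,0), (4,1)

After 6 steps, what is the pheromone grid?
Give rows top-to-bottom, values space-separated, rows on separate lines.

After step 1: ants at (0,2),(4,0),(4,0)
  0 0 2 0
  0 0 0 0
  0 0 0 0
  0 0 1 0
  5 0 0 0
After step 2: ants at (0,3),(3,0),(3,0)
  0 0 1 1
  0 0 0 0
  0 0 0 0
  3 0 0 0
  4 0 0 0
After step 3: ants at (0,2),(4,0),(4,0)
  0 0 2 0
  0 0 0 0
  0 0 0 0
  2 0 0 0
  7 0 0 0
After step 4: ants at (0,3),(3,0),(3,0)
  0 0 1 1
  0 0 0 0
  0 0 0 0
  5 0 0 0
  6 0 0 0
After step 5: ants at (0,2),(4,0),(4,0)
  0 0 2 0
  0 0 0 0
  0 0 0 0
  4 0 0 0
  9 0 0 0
After step 6: ants at (0,3),(3,0),(3,0)
  0 0 1 1
  0 0 0 0
  0 0 0 0
  7 0 0 0
  8 0 0 0

0 0 1 1
0 0 0 0
0 0 0 0
7 0 0 0
8 0 0 0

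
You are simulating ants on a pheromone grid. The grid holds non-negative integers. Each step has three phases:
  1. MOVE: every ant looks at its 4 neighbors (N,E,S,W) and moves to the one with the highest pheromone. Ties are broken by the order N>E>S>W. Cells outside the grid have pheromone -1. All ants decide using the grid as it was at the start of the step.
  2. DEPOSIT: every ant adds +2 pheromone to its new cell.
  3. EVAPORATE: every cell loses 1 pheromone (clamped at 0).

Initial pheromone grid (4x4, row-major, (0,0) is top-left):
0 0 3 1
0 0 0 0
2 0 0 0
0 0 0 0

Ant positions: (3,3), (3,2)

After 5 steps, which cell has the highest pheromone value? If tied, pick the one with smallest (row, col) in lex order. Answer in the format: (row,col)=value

Answer: (2,2)=5

Derivation:
Step 1: ant0:(3,3)->N->(2,3) | ant1:(3,2)->N->(2,2)
  grid max=2 at (0,2)
Step 2: ant0:(2,3)->W->(2,2) | ant1:(2,2)->E->(2,3)
  grid max=2 at (2,2)
Step 3: ant0:(2,2)->E->(2,3) | ant1:(2,3)->W->(2,2)
  grid max=3 at (2,2)
Step 4: ant0:(2,3)->W->(2,2) | ant1:(2,2)->E->(2,3)
  grid max=4 at (2,2)
Step 5: ant0:(2,2)->E->(2,3) | ant1:(2,3)->W->(2,2)
  grid max=5 at (2,2)
Final grid:
  0 0 0 0
  0 0 0 0
  0 0 5 5
  0 0 0 0
Max pheromone 5 at (2,2)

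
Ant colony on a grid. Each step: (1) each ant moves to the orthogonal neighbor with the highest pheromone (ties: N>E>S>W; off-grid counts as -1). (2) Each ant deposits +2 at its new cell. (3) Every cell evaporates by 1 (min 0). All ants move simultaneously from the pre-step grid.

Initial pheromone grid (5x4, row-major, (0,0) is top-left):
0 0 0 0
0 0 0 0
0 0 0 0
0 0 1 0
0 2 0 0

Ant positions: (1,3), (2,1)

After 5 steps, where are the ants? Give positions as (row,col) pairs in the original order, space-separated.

Step 1: ant0:(1,3)->N->(0,3) | ant1:(2,1)->N->(1,1)
  grid max=1 at (0,3)
Step 2: ant0:(0,3)->S->(1,3) | ant1:(1,1)->N->(0,1)
  grid max=1 at (0,1)
Step 3: ant0:(1,3)->N->(0,3) | ant1:(0,1)->E->(0,2)
  grid max=1 at (0,2)
Step 4: ant0:(0,3)->W->(0,2) | ant1:(0,2)->E->(0,3)
  grid max=2 at (0,2)
Step 5: ant0:(0,2)->E->(0,3) | ant1:(0,3)->W->(0,2)
  grid max=3 at (0,2)

(0,3) (0,2)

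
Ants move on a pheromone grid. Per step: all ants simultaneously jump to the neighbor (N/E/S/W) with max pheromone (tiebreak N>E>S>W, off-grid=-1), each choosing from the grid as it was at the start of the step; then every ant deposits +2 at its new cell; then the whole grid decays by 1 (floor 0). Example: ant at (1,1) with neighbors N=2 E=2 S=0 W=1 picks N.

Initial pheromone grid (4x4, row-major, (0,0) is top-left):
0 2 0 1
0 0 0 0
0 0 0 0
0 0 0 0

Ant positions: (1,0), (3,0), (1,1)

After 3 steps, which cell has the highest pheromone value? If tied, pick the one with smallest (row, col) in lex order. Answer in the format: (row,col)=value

Answer: (0,0)=5

Derivation:
Step 1: ant0:(1,0)->N->(0,0) | ant1:(3,0)->N->(2,0) | ant2:(1,1)->N->(0,1)
  grid max=3 at (0,1)
Step 2: ant0:(0,0)->E->(0,1) | ant1:(2,0)->N->(1,0) | ant2:(0,1)->W->(0,0)
  grid max=4 at (0,1)
Step 3: ant0:(0,1)->W->(0,0) | ant1:(1,0)->N->(0,0) | ant2:(0,0)->E->(0,1)
  grid max=5 at (0,0)
Final grid:
  5 5 0 0
  0 0 0 0
  0 0 0 0
  0 0 0 0
Max pheromone 5 at (0,0)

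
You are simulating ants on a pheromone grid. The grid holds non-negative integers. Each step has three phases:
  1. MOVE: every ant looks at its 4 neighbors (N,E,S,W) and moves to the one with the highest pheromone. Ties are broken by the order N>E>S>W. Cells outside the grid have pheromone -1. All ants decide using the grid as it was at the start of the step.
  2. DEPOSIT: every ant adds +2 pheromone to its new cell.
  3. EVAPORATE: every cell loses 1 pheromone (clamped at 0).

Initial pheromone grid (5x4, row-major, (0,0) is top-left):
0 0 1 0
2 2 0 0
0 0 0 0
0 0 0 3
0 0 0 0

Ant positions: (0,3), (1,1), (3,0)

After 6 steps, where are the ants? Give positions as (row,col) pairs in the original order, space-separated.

Step 1: ant0:(0,3)->W->(0,2) | ant1:(1,1)->W->(1,0) | ant2:(3,0)->N->(2,0)
  grid max=3 at (1,0)
Step 2: ant0:(0,2)->E->(0,3) | ant1:(1,0)->E->(1,1) | ant2:(2,0)->N->(1,0)
  grid max=4 at (1,0)
Step 3: ant0:(0,3)->W->(0,2) | ant1:(1,1)->W->(1,0) | ant2:(1,0)->E->(1,1)
  grid max=5 at (1,0)
Step 4: ant0:(0,2)->E->(0,3) | ant1:(1,0)->E->(1,1) | ant2:(1,1)->W->(1,0)
  grid max=6 at (1,0)
Step 5: ant0:(0,3)->W->(0,2) | ant1:(1,1)->W->(1,0) | ant2:(1,0)->E->(1,1)
  grid max=7 at (1,0)
Step 6: ant0:(0,2)->E->(0,3) | ant1:(1,0)->E->(1,1) | ant2:(1,1)->W->(1,0)
  grid max=8 at (1,0)

(0,3) (1,1) (1,0)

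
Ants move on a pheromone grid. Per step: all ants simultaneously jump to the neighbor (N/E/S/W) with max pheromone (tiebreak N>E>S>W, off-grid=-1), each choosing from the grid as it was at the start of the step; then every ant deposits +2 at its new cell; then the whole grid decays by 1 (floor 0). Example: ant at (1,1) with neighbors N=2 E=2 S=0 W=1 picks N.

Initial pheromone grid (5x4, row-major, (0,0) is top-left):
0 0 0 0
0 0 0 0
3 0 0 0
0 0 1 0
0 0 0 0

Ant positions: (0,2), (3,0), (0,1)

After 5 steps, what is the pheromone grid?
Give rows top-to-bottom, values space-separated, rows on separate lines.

After step 1: ants at (0,3),(2,0),(0,2)
  0 0 1 1
  0 0 0 0
  4 0 0 0
  0 0 0 0
  0 0 0 0
After step 2: ants at (0,2),(1,0),(0,3)
  0 0 2 2
  1 0 0 0
  3 0 0 0
  0 0 0 0
  0 0 0 0
After step 3: ants at (0,3),(2,0),(0,2)
  0 0 3 3
  0 0 0 0
  4 0 0 0
  0 0 0 0
  0 0 0 0
After step 4: ants at (0,2),(1,0),(0,3)
  0 0 4 4
  1 0 0 0
  3 0 0 0
  0 0 0 0
  0 0 0 0
After step 5: ants at (0,3),(2,0),(0,2)
  0 0 5 5
  0 0 0 0
  4 0 0 0
  0 0 0 0
  0 0 0 0

0 0 5 5
0 0 0 0
4 0 0 0
0 0 0 0
0 0 0 0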